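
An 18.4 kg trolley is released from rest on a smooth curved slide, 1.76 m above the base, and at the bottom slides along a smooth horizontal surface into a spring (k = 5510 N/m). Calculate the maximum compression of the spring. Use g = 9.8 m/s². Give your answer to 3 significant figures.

At max compression the trolley is momentarily at rest: mgh = ½kx²
x = √(2mgh/k) = √(2 × 18.4 × 9.8 × 1.76 / 5510) = 0.3394 m

x = 0.339 m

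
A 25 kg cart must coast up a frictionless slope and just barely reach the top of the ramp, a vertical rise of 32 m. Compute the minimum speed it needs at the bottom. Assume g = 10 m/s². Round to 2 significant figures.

At the top it is momentarily at rest, so all KE converts to PE: ½mv² = mgh
v = √(2gh) = √(2 × 10 × 32) = 25.30 m/s

v = 25 m/s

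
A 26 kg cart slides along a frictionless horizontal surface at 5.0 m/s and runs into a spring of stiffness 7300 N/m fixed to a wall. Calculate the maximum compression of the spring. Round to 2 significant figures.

x = 0.30 m

All KE is stored as spring PE at maximum compression: ½mv² = ½kx²
x = v√(m/k) = 5.0 × √(26/7300) = 0.2984 m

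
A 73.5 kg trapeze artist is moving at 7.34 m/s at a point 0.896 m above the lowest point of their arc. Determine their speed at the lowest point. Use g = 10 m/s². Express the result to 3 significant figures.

v = 8.47 m/s

By conservation of mechanical energy, ½mv₀² + mgh = ½mv²
v² = v₀² + 2gh = (7.34)² + 2(10)(0.896) = 71.796
v = √71.796 = 8.473 m/s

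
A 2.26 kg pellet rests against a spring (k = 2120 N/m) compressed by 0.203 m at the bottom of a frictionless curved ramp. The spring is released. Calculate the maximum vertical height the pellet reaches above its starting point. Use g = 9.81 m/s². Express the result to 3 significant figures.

At maximum height the pellet is at rest, so ½kx² = mgh
h = kx²/(2mg) = (2120)(0.203)²/(2 × 2.26 × 9.81) = 1.970 m

h = 1.97 m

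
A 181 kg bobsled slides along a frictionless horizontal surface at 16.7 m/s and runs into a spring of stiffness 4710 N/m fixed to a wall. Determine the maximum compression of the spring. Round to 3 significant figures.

At max compression the bobsled is momentarily at rest: ½mv² = ½kx²
x = v√(m/k) = 16.7 × √(181/4710) = 3.274 m

x = 3.27 m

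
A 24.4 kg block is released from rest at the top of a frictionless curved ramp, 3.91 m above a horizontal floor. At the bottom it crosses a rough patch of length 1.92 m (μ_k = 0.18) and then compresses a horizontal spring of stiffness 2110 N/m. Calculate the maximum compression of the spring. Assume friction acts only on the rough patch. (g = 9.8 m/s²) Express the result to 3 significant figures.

x = 0.899 m

Initial energy: E₁ = mgh = (24.4)(9.8)(3.91) = 934.96 J
Friction removes W_f = μ_k mg d = (0.18)(24.4)(9.8)(1.92) = 82.64 J
Energy reaching the spring: E = 934.96 − 82.64 = 852.32 J
At max compression ½kx² = E ⇒ x = √(2E/k) = √(2 × 852.32/2110) = 0.8988 m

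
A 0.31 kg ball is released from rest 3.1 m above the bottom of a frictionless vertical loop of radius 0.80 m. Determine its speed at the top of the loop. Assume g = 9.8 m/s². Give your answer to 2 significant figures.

v = 5.4 m/s

Energy conservation: mgh = ½mv_top² + mg(2r)
v_top² = 2g(h − 2r) = 2(9.8)(3.1 − 1.600) = 29.40
v_top = 5.422 m/s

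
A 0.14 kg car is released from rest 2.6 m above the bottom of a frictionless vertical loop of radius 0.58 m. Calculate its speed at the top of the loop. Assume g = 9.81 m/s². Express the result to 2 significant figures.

Energy conservation: mgh = ½mv_top² + mg(2r)
v_top² = 2g(h − 2r) = 2(9.81)(2.6 − 1.160) = 28.25
v_top = 5.315 m/s

v = 5.3 m/s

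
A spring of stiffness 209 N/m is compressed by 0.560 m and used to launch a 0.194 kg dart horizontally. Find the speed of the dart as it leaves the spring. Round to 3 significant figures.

Spring PE converts entirely to kinetic energy: ½kx² = ½mv²
v = x√(k/m) = 0.560 × √(209/0.194) = 18.38 m/s

v = 18.4 m/s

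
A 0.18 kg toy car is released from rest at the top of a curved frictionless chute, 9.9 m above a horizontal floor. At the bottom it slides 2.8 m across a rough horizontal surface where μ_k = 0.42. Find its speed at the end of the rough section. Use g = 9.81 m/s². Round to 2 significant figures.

v = 13 m/s

Applying the work–energy principle:
mgh = ½mv² + μ_k m g d
W_f = μ_k mg d = (0.42)(0.18)(9.81)(2.8) = 2.077 J
½mv² = mgh − W_f = 17.481 − 2.077 = 15.405 J
v = √(2 × 15.405/0.18) = 13.08 m/s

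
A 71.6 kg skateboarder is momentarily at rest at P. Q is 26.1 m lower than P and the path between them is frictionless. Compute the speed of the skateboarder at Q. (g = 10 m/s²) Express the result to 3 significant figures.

v = 22.8 m/s

Equating total energy at the two states: mgh = ½mv²
v = √(2gh) = √(2 × 10 × 26.1) = √522.00 = 22.85 m/s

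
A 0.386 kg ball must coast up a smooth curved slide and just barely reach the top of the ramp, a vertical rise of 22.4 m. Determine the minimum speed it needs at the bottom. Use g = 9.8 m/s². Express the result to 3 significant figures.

At the top it is momentarily at rest, so all KE converts to PE: ½mv² = mgh
v = √(2gh) = √(2 × 9.8 × 22.4) = 20.95 m/s

v = 21.0 m/s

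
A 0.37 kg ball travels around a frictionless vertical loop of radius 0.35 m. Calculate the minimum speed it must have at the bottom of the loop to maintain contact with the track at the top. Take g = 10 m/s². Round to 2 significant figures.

v = 4.2 m/s

At the top: mg = mv_top²/r ⇒ v_top² = gr = 3.500 m²/s²
Energy from bottom to top (height 2r): ½mv_bot² = ½mv_top² + mg(2r)
v_bot² = gr + 4gr = 5gr = 17.50
v_bot = √(5gr) = 4.183 m/s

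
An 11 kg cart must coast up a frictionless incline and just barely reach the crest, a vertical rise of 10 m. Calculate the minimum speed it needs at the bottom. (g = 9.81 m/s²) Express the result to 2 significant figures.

At the top it is momentarily at rest, so all KE converts to PE: ½mv² = mgh
v = √(2gh) = √(2 × 9.81 × 10) = 14.01 m/s

v = 14 m/s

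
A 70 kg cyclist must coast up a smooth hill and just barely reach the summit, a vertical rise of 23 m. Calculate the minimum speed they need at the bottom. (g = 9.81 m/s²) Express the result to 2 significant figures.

At the top they are momentarily at rest, so all KE converts to PE: ½mv² = mgh
v = √(2gh) = √(2 × 9.81 × 23) = 21.24 m/s

v = 21 m/s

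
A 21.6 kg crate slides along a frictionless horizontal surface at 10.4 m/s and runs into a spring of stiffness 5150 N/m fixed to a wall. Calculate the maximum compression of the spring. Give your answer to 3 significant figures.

x = 0.674 m

At max compression the crate is momentarily at rest: ½mv² = ½kx²
x = v√(m/k) = 10.4 × √(21.6/5150) = 0.6735 m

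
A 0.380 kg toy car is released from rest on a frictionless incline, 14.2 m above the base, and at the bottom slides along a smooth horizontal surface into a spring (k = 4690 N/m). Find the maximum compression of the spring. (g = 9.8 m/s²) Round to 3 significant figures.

x = 0.150 m

At max compression the car is momentarily at rest: mgh = ½kx²
x = √(2mgh/k) = √(2 × 0.380 × 9.8 × 14.2 / 4690) = 0.1502 m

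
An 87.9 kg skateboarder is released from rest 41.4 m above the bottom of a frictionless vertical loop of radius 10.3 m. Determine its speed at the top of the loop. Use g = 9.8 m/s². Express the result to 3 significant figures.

v = 20.2 m/s

Energy conservation: mgh = ½mv_top² + mg(2r)
v_top² = 2g(h − 2r) = 2(9.8)(41.4 − 20.60) = 407.7
v_top = 20.19 m/s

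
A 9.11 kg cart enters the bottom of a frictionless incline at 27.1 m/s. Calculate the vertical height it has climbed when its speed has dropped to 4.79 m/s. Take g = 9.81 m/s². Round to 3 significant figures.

h = 36.3 m

Conservation of energy: ½mv₁² = ½mv₂² + mgh
h = (v₁² − v₂²)/(2g) = (27.1² − 4.79²)/(2 × 9.81) = 36.26 m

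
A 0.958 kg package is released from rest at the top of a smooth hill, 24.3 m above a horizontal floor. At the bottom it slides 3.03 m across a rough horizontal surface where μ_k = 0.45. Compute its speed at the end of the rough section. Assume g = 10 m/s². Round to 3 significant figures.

Energy at the top = energy at the end + work done against friction:
mgh = ½mv² + μ_k m g d
W_f = μ_k mg d = (0.45)(0.958)(10)(3.03) = 13.06 J
½mv² = mgh − W_f = 232.79 − 13.06 = 219.73 J
v = √(2 × 219.73/0.958) = 21.42 m/s

v = 21.4 m/s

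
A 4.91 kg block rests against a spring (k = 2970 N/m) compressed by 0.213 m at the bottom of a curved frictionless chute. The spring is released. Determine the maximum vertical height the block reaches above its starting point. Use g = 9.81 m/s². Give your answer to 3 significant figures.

Energy conservation from release to the highest point: ½kx² = mgh
h = kx²/(2mg) = (2970)(0.213)²/(2 × 4.91 × 9.81) = 1.399 m

h = 1.40 m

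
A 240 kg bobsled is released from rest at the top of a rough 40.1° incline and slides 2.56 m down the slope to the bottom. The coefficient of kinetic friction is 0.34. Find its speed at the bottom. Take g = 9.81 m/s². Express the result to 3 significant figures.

Work–energy: mg(L sinθ) − μ_k(mg cosθ)L = ½mv²
mgh = mgL sinθ = (240)(9.81)(2.56)sin40.1° = 3882.3 J
W_f = μ_k mg cosθ · L = (0.34)(240)(9.81)cos40.1°·2.56 = 1568 J
½mv² = 3882.3 − 1568 = 2314.8 J
v = √(2 × 2314.8/240) = 4.392 m/s

v = 4.39 m/s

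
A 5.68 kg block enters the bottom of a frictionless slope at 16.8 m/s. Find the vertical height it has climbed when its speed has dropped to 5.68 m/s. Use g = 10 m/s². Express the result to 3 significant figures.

Energy balance between the two points: ½mv₁² = ½mv₂² + mgh
h = (v₁² − v₂²)/(2g) = (16.8² − 5.68²)/(2 × 10) = 12.50 m

h = 12.5 m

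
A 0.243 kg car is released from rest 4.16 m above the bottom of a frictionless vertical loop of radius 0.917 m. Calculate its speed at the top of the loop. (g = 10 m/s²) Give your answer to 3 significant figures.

Energy conservation: mgh = ½mv_top² + mg(2r)
v_top² = 2g(h − 2r) = 2(10)(4.16 − 1.834) = 46.52
v_top = 6.821 m/s

v = 6.82 m/s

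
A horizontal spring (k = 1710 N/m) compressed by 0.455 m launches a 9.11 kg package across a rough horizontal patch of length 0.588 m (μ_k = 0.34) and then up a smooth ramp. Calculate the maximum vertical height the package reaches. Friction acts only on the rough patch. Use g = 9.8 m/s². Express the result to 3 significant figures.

Spring energy: E₀ = ½kx² = ½(1710)(0.455)² = 177.01 J
Friction: W_f = μ_k mg d = (0.34)(9.11)(9.8)(0.588) = 17.85 J
Energy at base of ramp: E = 177.01 − 17.85 = 159.16 J
At max height all remaining energy is PE: mgh = E ⇒ h = E/(mg) = 159.16/(9.11 × 9.8) = 1.783 m

h = 1.78 m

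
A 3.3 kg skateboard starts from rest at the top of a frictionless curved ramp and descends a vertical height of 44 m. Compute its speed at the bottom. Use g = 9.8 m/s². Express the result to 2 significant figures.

v = 29 m/s

Mechanical energy is conserved (no friction): mgh = ½mv²
v = √(2gh) = √(2 × 9.8 × 44) = √862.40 = 29.37 m/s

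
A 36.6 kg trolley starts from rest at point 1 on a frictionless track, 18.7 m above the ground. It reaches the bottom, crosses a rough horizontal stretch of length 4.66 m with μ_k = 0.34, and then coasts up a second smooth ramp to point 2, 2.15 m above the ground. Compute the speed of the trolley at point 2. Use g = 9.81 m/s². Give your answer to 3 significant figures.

Energy at 1: mgh₁ = (36.6)(9.81)(18.7) = 6714.2 J
Friction loss: W_f = μ_k mg d = 568.9 J
At 2: ½mv² + mgh₂ = mgh₁ − W_f
½mv² = 6714.2 − 568.9 − 771.95 = 5373.3 J
v = √(2 × 5373.3/36.6) = 17.14 m/s

v = 17.1 m/s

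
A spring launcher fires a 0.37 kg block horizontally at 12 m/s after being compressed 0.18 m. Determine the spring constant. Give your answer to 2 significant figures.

k = 1600 N/m

½kx² = ½mv²
k = mv²/x² = (0.37)(12)²/(0.18)² = 1644 N/m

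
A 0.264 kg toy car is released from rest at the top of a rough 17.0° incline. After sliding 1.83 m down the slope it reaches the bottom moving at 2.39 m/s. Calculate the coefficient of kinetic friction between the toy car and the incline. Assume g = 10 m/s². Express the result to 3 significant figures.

μ_k = 0.143

Energy balance down the incline: mg L sinθ − ½mv² = μ_k (mg cosθ) L
mgL sinθ = 1.4125 J; ½mv² = 0.75400 J
W_f = 1.4125 − 0.75400 = 0.6585 J
μ_k = W_f/(mg cosθ · L) = 0.6585/(2.525 × 1.83) = 0.1425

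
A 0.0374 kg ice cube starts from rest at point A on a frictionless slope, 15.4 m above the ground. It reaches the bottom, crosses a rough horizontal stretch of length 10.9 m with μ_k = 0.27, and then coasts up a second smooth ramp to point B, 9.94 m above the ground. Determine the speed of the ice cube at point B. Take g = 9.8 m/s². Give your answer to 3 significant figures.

v = 7.02 m/s

Energy at A: mgh₁ = (0.0374)(9.8)(15.4) = 5.6444 J
Friction loss: W_f = μ_k mg d = 1.079 J
At B: ½mv² + mgh₂ = mgh₁ − W_f
½mv² = 5.6444 − 1.079 − 3.6432 = 0.92253 J
v = √(2 × 0.92253/0.0374) = 7.024 m/s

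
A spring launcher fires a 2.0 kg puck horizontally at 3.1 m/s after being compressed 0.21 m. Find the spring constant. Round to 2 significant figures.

½kx² = ½mv²
k = mv²/x² = (2.0)(3.1)²/(0.21)² = 435.8 N/m

k = 440 N/m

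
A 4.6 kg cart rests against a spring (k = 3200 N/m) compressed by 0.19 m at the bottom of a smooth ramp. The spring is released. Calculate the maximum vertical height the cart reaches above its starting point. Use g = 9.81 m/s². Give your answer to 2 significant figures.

All spring PE becomes gravitational PE at the highest point: ½kx² = mgh
h = kx²/(2mg) = (3200)(0.19)²/(2 × 4.6 × 9.81) = 1.280 m

h = 1.3 m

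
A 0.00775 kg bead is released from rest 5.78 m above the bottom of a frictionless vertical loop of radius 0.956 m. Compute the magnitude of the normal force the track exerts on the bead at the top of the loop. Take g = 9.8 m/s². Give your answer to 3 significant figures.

N = 0.539 N

Energy from release to top (height 2r): mgh = ½mv_top² + mg(2r)
v_top² = 2g(h − 2r) = 2(9.8)(5.78 − 1.912) = 75.813 m²/s²
At the top, both N and weight point toward the centre: N + mg = mv_top²/r
N = m(v_top²/r − g) = 0.00775(75.813/0.956 − 9.8) = 0.5386 N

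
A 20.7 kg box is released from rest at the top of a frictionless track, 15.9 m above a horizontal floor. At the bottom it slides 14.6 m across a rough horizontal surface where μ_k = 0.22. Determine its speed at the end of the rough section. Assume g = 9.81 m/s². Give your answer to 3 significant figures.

v = 15.8 m/s

Energy bookkeeping (friction removes W_f = μ_k N d):
mgh = ½mv² + μ_k m g d
W_f = μ_k mg d = (0.22)(20.7)(9.81)(14.6) = 652.3 J
½mv² = mgh − W_f = 3228.8 − 652.3 = 2576.5 J
v = √(2 × 2576.5/20.7) = 15.78 m/s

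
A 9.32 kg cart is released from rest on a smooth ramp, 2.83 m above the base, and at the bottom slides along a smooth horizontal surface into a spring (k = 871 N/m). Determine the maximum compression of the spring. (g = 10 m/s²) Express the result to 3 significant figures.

x = 0.778 m

At max compression the cart is momentarily at rest: mgh = ½kx²
x = √(2mgh/k) = √(2 × 9.32 × 10 × 2.83 / 871) = 0.7782 m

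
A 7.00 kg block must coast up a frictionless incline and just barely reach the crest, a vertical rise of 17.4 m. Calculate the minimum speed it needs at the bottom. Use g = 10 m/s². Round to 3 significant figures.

At the top it is momentarily at rest, so all KE converts to PE: ½mv² = mgh
v = √(2gh) = √(2 × 10 × 17.4) = 18.65 m/s

v = 18.7 m/s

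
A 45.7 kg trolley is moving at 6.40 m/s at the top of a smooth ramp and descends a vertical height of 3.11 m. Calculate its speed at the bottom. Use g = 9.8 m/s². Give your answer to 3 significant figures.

v = 10.1 m/s

Energy conservation between the two points: ½mv₀² + mgh = ½mv²
The mass cancels from both sides.
v² = v₀² + 2gh = (6.40)² + 2(9.8)(3.11) = 101.92
v = √101.92 = 10.10 m/s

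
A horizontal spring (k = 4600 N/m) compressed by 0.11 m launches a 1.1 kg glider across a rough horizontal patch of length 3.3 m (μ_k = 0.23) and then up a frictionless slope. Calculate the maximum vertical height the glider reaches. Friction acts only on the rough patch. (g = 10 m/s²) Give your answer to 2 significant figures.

Spring energy: E₀ = ½kx² = ½(4600)(0.11)² = 27.830 J
Friction: W_f = μ_k mg d = (0.23)(1.1)(10)(3.3) = 8.349 J
Energy at base of ramp: E = 27.830 − 8.349 = 19.481 J
At max height all remaining energy is PE: mgh = E ⇒ h = E/(mg) = 19.481/(1.1 × 10) = 1.771 m

h = 1.8 m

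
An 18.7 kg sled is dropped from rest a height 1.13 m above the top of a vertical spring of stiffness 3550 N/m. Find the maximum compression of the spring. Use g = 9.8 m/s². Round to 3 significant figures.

Measuring PE from the top of the relaxed spring, at max compression the sled has dropped H + x with zero KE, so:
mg(H + x) = ½kx²
½(3550)x² − (18.7)(9.8)x − (18.7)(9.8)(1.13) = 0
1775x² − 183.3x − 207.1 = 0
x = [183.3 + √(33584 + 1.4703e+06)]/(2 × 1775) = 0.3971 m

x = 0.397 m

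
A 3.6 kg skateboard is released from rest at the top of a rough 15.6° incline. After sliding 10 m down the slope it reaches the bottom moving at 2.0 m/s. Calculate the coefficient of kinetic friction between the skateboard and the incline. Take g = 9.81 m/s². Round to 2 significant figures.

The energy dissipated by friction is the PE lost minus the KE gained:
mgL sinθ = 94.972 J; ½mv² = 7.2000 J
W_f = 94.972 − 7.2000 = 87.77 J
μ_k = W_f/(mg cosθ · L) = 87.77/(34.02 × 10) = 0.2580

μ_k = 0.26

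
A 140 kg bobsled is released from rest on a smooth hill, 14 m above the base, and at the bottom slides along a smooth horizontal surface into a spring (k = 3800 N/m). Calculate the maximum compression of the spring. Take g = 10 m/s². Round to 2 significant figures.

x = 3.2 m

At max compression the bobsled is momentarily at rest: mgh = ½kx²
x = √(2mgh/k) = √(2 × 140 × 10 × 14 / 3800) = 3.212 m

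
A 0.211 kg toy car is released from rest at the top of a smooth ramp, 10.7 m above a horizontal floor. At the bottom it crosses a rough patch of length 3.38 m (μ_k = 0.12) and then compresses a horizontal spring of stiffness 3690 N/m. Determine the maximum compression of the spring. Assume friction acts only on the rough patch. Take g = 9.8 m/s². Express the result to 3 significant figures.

Initial energy: E₁ = mgh = (0.211)(9.8)(10.7) = 22.125 J
Friction removes W_f = μ_k mg d = (0.12)(0.211)(9.8)(3.38) = 0.8387 J
Energy reaching the spring: E = 22.125 − 0.8387 = 21.287 J
At max compression ½kx² = E ⇒ x = √(2E/k) = √(2 × 21.287/3690) = 0.1074 m

x = 0.107 m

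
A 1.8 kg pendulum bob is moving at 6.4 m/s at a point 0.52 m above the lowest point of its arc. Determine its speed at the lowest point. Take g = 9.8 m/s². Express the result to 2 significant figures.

By conservation of mechanical energy, ½mv₀² + mgh = ½mv²
v² = v₀² + 2gh = (6.4)² + 2(9.8)(0.52) = 51.152
v = √51.152 = 7.152 m/s

v = 7.2 m/s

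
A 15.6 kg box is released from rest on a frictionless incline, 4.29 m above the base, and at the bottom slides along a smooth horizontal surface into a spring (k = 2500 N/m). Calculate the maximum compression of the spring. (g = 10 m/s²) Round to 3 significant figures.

Energy conservation (no friction) from release to max compression: mgh = ½kx²
x = √(2mgh/k) = √(2 × 15.6 × 10 × 4.29 / 2500) = 0.7317 m

x = 0.732 m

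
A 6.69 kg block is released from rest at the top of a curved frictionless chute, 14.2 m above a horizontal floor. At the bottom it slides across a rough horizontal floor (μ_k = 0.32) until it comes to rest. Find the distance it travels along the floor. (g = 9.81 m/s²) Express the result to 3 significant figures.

Energy at the top = energy at the end + work done against friction:
At rest all PE has been dissipated by friction: mgh = μ_k m g d
d = h/μ_k = 14.2/0.32 = 44.38 m

d = 44.4 m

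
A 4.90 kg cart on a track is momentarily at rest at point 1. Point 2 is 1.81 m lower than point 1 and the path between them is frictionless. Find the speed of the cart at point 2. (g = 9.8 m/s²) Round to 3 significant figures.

v = 5.96 m/s

By conservation of mechanical energy, mgh = ½mv²
v = √(2gh) = √(2 × 9.8 × 1.81) = √35.476 = 5.956 m/s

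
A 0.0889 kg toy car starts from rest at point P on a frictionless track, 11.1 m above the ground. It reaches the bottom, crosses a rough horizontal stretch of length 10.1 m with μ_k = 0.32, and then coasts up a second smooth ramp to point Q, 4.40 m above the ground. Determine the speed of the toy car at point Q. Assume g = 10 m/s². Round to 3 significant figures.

Energy at P: mgh₁ = (0.0889)(10)(11.1) = 9.8679 J
Friction loss: W_f = μ_k mg d = 2.873 J
At Q: ½mv² + mgh₂ = mgh₁ − W_f
½mv² = 9.8679 − 2.873 − 3.9116 = 3.0831 J
v = √(2 × 3.0831/0.0889) = 8.328 m/s

v = 8.33 m/s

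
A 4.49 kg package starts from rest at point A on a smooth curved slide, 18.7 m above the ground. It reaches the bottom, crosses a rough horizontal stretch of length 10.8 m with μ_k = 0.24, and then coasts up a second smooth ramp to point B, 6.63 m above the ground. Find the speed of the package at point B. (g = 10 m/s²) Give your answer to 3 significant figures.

v = 13.8 m/s

Energy at A: mgh₁ = (4.49)(10)(18.7) = 839.63 J
Friction loss: W_f = μ_k mg d = 116.4 J
At B: ½mv² + mgh₂ = mgh₁ − W_f
½mv² = 839.63 − 116.4 − 297.69 = 425.56 J
v = √(2 × 425.56/4.49) = 13.77 m/s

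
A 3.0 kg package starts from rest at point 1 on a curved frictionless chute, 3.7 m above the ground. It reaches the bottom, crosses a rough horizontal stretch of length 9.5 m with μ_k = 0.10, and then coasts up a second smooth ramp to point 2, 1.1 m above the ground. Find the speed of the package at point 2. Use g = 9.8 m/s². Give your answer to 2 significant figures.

Energy at 1: mgh₁ = (3.0)(9.8)(3.7) = 108.78 J
Friction loss: W_f = μ_k mg d = 27.93 J
At 2: ½mv² + mgh₂ = mgh₁ − W_f
½mv² = 108.78 − 27.93 − 32.340 = 48.510 J
v = √(2 × 48.510/3.0) = 5.687 m/s

v = 5.7 m/s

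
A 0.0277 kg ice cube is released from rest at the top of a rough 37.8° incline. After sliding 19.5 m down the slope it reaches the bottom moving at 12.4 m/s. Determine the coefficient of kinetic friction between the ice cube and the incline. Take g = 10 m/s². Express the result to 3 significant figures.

μ_k = 0.277

mgh = ½mv² + μ_k (mg cosθ) L, with h = L sinθ
mgL sinθ = 3.3106 J; ½mv² = 2.1296 J
W_f = 3.3106 − 2.1296 = 1.181 J
μ_k = W_f/(mg cosθ · L) = 1.181/(0.2189 × 19.5) = 0.2767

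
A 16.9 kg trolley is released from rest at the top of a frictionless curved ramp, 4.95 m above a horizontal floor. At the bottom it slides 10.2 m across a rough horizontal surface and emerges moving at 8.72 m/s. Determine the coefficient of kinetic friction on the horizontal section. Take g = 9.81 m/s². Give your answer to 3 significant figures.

μ_k = 0.105

Energy at the top = energy at the end + work done against friction:
mgh = ½mv² + μ_k m g d
mgh = 820.66 J; ½mv² = 642.52 J
W_f = 820.66 − 642.52 = 178.1 J
μ_k = W_f/(mg·d) = 178.1/(165.8 × 10.2) = 0.1053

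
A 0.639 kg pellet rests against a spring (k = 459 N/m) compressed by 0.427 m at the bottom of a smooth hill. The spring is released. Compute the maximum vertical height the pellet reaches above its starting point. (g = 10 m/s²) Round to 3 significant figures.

h = 6.55 m

All spring PE becomes gravitational PE at the highest point: ½kx² = mgh
h = kx²/(2mg) = (459)(0.427)²/(2 × 0.639 × 10) = 6.548 m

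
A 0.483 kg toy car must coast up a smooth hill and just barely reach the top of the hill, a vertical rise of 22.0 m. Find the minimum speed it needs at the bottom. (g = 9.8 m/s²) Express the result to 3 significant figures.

v = 20.8 m/s

At the top it is momentarily at rest, so all KE converts to PE: ½mv² = mgh
v = √(2gh) = √(2 × 9.8 × 22.0) = 20.77 m/s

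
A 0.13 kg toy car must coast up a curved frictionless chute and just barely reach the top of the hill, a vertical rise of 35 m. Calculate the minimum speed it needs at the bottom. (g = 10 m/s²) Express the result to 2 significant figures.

At the top it is momentarily at rest, so all KE converts to PE: ½mv² = mgh
v = √(2gh) = √(2 × 10 × 35) = 26.46 m/s

v = 26 m/s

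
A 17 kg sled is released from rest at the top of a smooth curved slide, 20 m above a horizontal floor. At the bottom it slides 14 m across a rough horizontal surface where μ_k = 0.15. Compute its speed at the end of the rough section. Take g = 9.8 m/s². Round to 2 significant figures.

v = 19 m/s

Energy at the top = energy at the end + work done against friction:
mgh = ½mv² + μ_k m g d
W_f = μ_k mg d = (0.15)(17)(9.8)(14) = 349.9 J
½mv² = mgh − W_f = 3332.0 − 349.9 = 2982.1 J
v = √(2 × 2982.1/17) = 18.73 m/s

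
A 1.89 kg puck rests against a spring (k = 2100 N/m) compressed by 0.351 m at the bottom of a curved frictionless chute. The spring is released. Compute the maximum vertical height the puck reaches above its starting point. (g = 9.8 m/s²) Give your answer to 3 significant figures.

All spring PE becomes gravitational PE at the highest point: ½kx² = mgh
h = kx²/(2mg) = (2100)(0.351)²/(2 × 1.89 × 9.8) = 6.984 m

h = 6.98 m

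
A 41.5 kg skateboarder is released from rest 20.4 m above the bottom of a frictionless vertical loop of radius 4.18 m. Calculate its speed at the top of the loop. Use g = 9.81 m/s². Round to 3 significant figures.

v = 15.4 m/s

Energy conservation: mgh = ½mv_top² + mg(2r)
v_top² = 2g(h − 2r) = 2(9.81)(20.4 − 8.360) = 236.2
v_top = 15.37 m/s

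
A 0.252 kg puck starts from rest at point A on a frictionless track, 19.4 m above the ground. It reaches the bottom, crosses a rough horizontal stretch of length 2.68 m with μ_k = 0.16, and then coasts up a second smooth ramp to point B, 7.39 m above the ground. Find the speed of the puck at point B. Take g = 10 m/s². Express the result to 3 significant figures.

Energy at A: mgh₁ = (0.252)(10)(19.4) = 48.888 J
Friction loss: W_f = μ_k mg d = 1.081 J
At B: ½mv² + mgh₂ = mgh₁ − W_f
½mv² = 48.888 − 1.081 − 18.623 = 29.185 J
v = √(2 × 29.185/0.252) = 15.22 m/s

v = 15.2 m/s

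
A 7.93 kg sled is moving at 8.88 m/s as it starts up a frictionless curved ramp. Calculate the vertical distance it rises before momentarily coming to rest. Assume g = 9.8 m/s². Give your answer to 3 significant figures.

Setting KE at the bottom equal to PE gained: ½mv² = mgh
h = v²/(2g) = 8.88²/(2 × 9.8) = 4.023 m

h = 4.02 m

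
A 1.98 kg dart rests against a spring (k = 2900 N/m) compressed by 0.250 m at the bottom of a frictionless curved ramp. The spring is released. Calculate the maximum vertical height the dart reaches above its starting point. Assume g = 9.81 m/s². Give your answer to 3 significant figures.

h = 4.67 m

Energy conservation from release to the highest point: ½kx² = mgh
h = kx²/(2mg) = (2900)(0.250)²/(2 × 1.98 × 9.81) = 4.666 m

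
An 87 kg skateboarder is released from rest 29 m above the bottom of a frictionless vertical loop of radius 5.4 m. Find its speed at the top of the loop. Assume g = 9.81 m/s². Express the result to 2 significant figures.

Energy conservation: mgh = ½mv_top² + mg(2r)
v_top² = 2g(h − 2r) = 2(9.81)(29 − 10.80) = 357.1
v_top = 18.90 m/s

v = 19 m/s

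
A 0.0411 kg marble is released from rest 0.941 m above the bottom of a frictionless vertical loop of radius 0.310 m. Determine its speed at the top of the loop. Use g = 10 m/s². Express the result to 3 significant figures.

v = 2.53 m/s

Energy conservation: mgh = ½mv_top² + mg(2r)
v_top² = 2g(h − 2r) = 2(10)(0.941 − 0.6200) = 6.420
v_top = 2.534 m/s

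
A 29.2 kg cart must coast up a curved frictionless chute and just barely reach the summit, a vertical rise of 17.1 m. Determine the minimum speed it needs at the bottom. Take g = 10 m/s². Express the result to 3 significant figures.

v = 18.5 m/s

At the top it is momentarily at rest, so all KE converts to PE: ½mv² = mgh
v = √(2gh) = √(2 × 10 × 17.1) = 18.49 m/s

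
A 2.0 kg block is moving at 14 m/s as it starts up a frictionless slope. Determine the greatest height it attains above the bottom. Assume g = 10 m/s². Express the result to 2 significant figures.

Setting KE at the bottom equal to PE gained: ½mv² = mgh
h = v²/(2g) = 14²/(2 × 10) = 9.800 m

h = 9.8 m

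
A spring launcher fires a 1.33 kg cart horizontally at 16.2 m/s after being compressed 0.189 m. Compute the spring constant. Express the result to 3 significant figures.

k = 9770 N/m

Energy stored in the spring equals the launch KE: ½kx² = ½mv²
k = mv²/x² = (1.33)(16.2)²/(0.189)² = 9771 N/m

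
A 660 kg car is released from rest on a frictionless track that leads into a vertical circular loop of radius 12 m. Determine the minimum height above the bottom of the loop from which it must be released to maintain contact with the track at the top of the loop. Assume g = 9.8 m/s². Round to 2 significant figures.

h = 30 m

At the top, for minimum speed gravity alone supplies the centripetal force: mg = mv_top²/r ⇒ v_top² = gr = 117.6 m²/s²
Energy conservation from release height h to the top (height 2r): mgh = ½mv_top² + mg(2r)
h = v_top²/(2g) + 2r = r/2 + 2r = 5r/2 = 30.00 m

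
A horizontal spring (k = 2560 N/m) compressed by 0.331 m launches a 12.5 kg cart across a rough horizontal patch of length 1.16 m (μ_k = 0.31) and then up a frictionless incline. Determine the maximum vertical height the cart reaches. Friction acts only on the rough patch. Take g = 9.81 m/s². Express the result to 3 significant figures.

Spring energy: E₀ = ½kx² = ½(2560)(0.331)² = 140.24 J
Friction: W_f = μ_k mg d = (0.31)(12.5)(9.81)(1.16) = 44.10 J
Energy at base of ramp: E = 140.24 − 44.10 = 96.142 J
At max height all remaining energy is PE: mgh = E ⇒ h = E/(mg) = 96.142/(12.5 × 9.81) = 0.7840 m

h = 0.784 m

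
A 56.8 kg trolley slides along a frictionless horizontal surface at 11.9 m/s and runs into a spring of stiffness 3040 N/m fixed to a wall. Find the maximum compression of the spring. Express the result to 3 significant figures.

x = 1.63 m

Conservation of energy between contact and max compression: ½mv² = ½kx²
x = v√(m/k) = 11.9 × √(56.8/3040) = 1.627 m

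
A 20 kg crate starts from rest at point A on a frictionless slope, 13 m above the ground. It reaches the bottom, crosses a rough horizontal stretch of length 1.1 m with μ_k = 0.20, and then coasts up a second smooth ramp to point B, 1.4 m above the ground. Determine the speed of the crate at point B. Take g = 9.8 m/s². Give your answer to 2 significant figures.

v = 15 m/s

Energy at A: mgh₁ = (20)(9.8)(13) = 2548.0 J
Friction loss: W_f = μ_k mg d = 43.12 J
At B: ½mv² + mgh₂ = mgh₁ − W_f
½mv² = 2548.0 − 43.12 − 274.40 = 2230.5 J
v = √(2 × 2230.5/20) = 14.93 m/s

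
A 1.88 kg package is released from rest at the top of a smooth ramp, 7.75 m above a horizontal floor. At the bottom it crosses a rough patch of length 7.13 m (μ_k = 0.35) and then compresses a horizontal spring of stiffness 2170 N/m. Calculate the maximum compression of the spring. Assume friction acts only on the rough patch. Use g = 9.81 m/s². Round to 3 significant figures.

x = 0.299 m

Initial energy: E₁ = mgh = (1.88)(9.81)(7.75) = 142.93 J
Friction removes W_f = μ_k mg d = (0.35)(1.88)(9.81)(7.13) = 46.02 J
Energy reaching the spring: E = 142.93 − 46.02 = 96.908 J
At max compression ½kx² = E ⇒ x = √(2E/k) = √(2 × 96.908/2170) = 0.2989 m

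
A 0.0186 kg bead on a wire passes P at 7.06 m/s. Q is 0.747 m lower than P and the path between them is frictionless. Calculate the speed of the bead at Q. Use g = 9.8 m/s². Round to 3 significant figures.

Mechanical energy is conserved (no friction): ½mv₀² + mgh = ½mv²
v² = v₀² + 2gh = (7.06)² + 2(9.8)(0.747) = 64.485
v = √64.485 = 8.030 m/s

v = 8.03 m/s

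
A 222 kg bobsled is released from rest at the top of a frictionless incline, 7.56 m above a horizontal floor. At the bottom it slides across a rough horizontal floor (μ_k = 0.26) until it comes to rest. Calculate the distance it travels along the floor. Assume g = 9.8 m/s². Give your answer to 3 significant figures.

d = 29.1 m

Energy at the top = energy at the end + work done against friction:
At rest all PE has been dissipated by friction: mgh = μ_k m g d
d = h/μ_k = 7.56/0.26 = 29.08 m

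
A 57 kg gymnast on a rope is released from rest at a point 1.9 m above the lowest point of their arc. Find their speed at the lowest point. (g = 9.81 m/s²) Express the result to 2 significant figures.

v = 6.1 m/s

By conservation of mechanical energy, mgh = ½mv²
v = √(2gh) = √(2 × 9.81 × 1.9) = √37.278 = 6.106 m/s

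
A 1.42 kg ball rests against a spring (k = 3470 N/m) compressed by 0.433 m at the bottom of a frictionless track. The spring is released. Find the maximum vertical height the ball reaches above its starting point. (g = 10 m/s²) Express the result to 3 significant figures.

h = 22.9 m

At maximum height the ball is at rest, so ½kx² = mgh
h = kx²/(2mg) = (3470)(0.433)²/(2 × 1.42 × 10) = 22.91 m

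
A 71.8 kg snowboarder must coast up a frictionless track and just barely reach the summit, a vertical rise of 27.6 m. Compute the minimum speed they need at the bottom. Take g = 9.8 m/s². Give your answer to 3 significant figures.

At the top they are momentarily at rest, so all KE converts to PE: ½mv² = mgh
v = √(2gh) = √(2 × 9.8 × 27.6) = 23.26 m/s

v = 23.3 m/s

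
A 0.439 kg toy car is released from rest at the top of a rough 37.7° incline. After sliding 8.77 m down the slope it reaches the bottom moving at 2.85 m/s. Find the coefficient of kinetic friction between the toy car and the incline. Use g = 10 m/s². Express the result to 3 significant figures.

mgh = ½mv² + μ_k (mg cosθ) L, with h = L sinθ
mgL sinθ = 23.544 J; ½mv² = 1.7829 J
W_f = 23.544 − 1.7829 = 21.76 J
μ_k = W_f/(mg cosθ · L) = 21.76/(3.473 × 8.77) = 0.7144

μ_k = 0.714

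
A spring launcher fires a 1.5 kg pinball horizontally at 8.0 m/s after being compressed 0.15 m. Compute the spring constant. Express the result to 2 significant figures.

k = 4300 N/m

Energy stored in the spring equals the launch KE: ½kx² = ½mv²
k = mv²/x² = (1.5)(8.0)²/(0.15)² = 4267 N/m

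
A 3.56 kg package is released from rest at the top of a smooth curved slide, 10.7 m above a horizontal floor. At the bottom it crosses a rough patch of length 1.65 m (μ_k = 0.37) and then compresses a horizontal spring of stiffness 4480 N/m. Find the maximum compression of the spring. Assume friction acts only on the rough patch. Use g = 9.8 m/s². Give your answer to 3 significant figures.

Initial energy: E₁ = mgh = (3.56)(9.8)(10.7) = 373.30 J
Friction removes W_f = μ_k mg d = (0.37)(3.56)(9.8)(1.65) = 21.30 J
Energy reaching the spring: E = 373.30 − 21.30 = 352.00 J
At max compression ½kx² = E ⇒ x = √(2E/k) = √(2 × 352.00/4480) = 0.3964 m

x = 0.396 m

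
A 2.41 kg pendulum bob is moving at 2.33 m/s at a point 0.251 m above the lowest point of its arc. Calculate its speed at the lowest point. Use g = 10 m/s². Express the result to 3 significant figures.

v = 3.23 m/s

Energy conservation between the two points: ½mv₀² + mgh = ½mv²
v² = v₀² + 2gh = (2.33)² + 2(10)(0.251) = 10.449
v = √10.449 = 3.232 m/s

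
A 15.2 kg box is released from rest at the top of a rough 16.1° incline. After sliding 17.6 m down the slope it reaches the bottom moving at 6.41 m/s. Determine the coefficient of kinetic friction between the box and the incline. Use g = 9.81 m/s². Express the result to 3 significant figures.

μ_k = 0.165

Energy balance down the incline: mg L sinθ − ½mv² = μ_k (mg cosθ) L
mgL sinθ = 727.78 J; ½mv² = 312.27 J
W_f = 727.78 − 312.27 = 415.5 J
μ_k = W_f/(mg cosθ · L) = 415.5/(143.3 × 17.6) = 0.1648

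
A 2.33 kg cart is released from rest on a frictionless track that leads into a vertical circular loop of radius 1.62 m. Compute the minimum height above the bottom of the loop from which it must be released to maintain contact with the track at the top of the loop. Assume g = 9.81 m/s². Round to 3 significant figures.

h = 4.05 m

At the top, for minimum speed gravity alone supplies the centripetal force: mg = mv_top²/r ⇒ v_top² = gr = 15.89 m²/s²
Energy conservation from release height h to the top (height 2r): mgh = ½mv_top² + mg(2r)
h = v_top²/(2g) + 2r = r/2 + 2r = 5r/2 = 4.050 m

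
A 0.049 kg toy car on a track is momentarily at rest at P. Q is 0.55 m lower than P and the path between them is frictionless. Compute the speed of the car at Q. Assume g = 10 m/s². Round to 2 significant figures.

v = 3.3 m/s

By conservation of mechanical energy, mgh = ½mv²
v = √(2gh) = √(2 × 10 × 0.55) = √11.000 = 3.317 m/s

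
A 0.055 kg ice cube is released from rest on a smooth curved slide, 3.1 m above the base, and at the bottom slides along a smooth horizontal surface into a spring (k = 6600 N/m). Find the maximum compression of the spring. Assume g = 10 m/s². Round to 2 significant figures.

At max compression the cube is momentarily at rest: mgh = ½kx²
x = √(2mgh/k) = √(2 × 0.055 × 10 × 3.1 / 6600) = 0.02273 m

x = 0.023 m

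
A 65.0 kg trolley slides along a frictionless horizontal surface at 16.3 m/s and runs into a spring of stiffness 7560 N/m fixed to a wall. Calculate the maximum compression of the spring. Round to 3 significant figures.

x = 1.51 m

Conservation of energy between contact and max compression: ½mv² = ½kx²
x = v√(m/k) = 16.3 × √(65.0/7560) = 1.511 m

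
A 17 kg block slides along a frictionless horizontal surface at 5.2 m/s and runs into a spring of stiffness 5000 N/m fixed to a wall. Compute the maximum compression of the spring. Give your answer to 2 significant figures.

x = 0.30 m

At max compression the block is momentarily at rest: ½mv² = ½kx²
x = v√(m/k) = 5.2 × √(17/5000) = 0.3032 m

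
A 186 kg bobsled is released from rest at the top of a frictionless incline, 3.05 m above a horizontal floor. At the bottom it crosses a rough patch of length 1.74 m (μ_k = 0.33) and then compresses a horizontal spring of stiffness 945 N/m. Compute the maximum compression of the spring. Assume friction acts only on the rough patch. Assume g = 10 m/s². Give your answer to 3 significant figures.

x = 3.12 m

Initial energy: E₁ = mgh = (186)(10)(3.05) = 5673.0 J
Friction removes W_f = μ_k mg d = (0.33)(186)(10)(1.74) = 1068 J
Energy reaching the spring: E = 5673.0 − 1068 = 4605.0 J
At max compression ½kx² = E ⇒ x = √(2E/k) = √(2 × 4605.0/945) = 3.122 m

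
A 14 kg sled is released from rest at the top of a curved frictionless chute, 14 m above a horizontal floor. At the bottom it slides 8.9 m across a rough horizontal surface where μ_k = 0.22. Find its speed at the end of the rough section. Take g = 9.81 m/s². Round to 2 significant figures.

v = 15 m/s

Applying the work–energy principle:
mgh = ½mv² + μ_k m g d
W_f = μ_k mg d = (0.22)(14)(9.81)(8.9) = 268.9 J
½mv² = mgh − W_f = 1922.8 − 268.9 = 1653.8 J
v = √(2 × 1653.8/14) = 15.37 m/s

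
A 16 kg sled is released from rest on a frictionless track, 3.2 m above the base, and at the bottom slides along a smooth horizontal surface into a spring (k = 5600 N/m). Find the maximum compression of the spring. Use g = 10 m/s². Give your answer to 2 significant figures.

At max compression the sled is momentarily at rest: mgh = ½kx²
x = √(2mgh/k) = √(2 × 16 × 10 × 3.2 / 5600) = 0.4276 m

x = 0.43 m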